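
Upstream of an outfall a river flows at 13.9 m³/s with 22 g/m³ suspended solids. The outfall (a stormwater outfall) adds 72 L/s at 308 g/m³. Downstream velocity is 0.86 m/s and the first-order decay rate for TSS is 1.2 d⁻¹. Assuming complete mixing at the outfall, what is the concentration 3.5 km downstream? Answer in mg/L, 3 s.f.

22.2 mg/L

72 L/s = 0.072 m³/s.
After complete mixing, C₀ = (0.072·308 + 13.9·22) / 13.97 = 23.47 mg/L.
Travel time t = 3500 m / 0.86 m/s = 4070 s = 0.0471 d.
C = 23.47·exp(−1.2·0.0471) = 23.47·0.945 = 22.18 mg/L.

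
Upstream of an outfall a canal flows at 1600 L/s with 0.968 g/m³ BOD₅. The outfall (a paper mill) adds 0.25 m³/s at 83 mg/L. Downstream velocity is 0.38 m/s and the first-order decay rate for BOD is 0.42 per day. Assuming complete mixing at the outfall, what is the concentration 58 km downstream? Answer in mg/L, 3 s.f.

1600 L/s = 1.6 m³/s.
After complete mixing, C₀ = (0.25·83 + 1.6·0.968) / 1.85 = 12.05 mg/L.
Travel time t = 5.8e+04 m / 0.38 m/s = 1.526e+05 s = 1.767 d.
C = 12.05·exp(−0.42·1.767) = 12.05·0.4762 = 5.74 mg/L.

5.74 mg/L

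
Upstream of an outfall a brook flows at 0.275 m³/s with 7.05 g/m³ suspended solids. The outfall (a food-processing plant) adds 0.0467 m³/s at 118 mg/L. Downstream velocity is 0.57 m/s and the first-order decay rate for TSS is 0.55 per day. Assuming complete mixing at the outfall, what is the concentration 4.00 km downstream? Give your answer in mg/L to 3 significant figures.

After complete mixing, C₀ = (0.0467·118 + 0.275·7.05) / 0.3217 = 23.16 mg/L.
Travel time t = 4000 m / 0.57 m/s = 7018 s = 0.08122 d.
C = 23.16·exp(−0.55·0.08122) = 23.16·0.9563 = 22.14 mg/L.

22.1 mg/L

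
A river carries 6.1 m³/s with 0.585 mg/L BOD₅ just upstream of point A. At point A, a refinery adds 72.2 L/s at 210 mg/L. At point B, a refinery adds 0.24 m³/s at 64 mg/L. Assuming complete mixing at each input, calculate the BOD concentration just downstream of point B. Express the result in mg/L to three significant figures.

72.2 L/s = 0.0722 m³/s.
After input A: C = (6.1·0.585 + 0.0722·210) / 6.172 = 3.035 mg/L.
After input B: C = (6.172·3.035 + 0.24·64) / 6.412 = 5.317 mg/L.

5.32 mg/L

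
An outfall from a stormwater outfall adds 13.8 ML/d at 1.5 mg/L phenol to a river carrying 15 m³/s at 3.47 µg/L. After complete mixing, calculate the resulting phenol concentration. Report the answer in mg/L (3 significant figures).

0.0192 mg/L

13.8 ML/d = 0.1597 m³/s.
3.47 µg/L = 0.00347 mg/L.
Conservation of mass across the mixing zone: C = (0.1597·1.5 + 15·0.00347) / (0.1597 + 15) = 0.2916/15.16 = 0.01924 mg/L.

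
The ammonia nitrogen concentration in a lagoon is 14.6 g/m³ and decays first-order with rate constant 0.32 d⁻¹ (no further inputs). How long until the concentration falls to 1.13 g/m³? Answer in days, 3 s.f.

8.00 d

t = ln(C₀/C)/k = ln(14.6/1.13)/0.32 = 2.559/0.32 = 7.996 d.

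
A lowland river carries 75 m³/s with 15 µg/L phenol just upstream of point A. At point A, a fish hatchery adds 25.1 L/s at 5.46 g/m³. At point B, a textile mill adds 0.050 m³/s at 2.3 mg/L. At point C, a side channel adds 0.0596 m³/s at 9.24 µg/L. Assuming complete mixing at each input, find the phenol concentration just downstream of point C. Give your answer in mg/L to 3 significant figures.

15 µg/L = 0.015 mg/L.
25.1 L/s = 0.0251 m³/s.
After input A: C = (75·0.015 + 0.0251·5.46) / 75.03 = 0.01682 mg/L.
After input B: C = (75.03·0.01682 + 0.05·2.3) / 75.08 = 0.01834 mg/L.
9.24 µg/L = 0.00924 mg/L.
After input C: C = (75.08·0.01834 + 0.0596·0.00924) / 75.13 = 0.01834 mg/L.

0.0183 mg/L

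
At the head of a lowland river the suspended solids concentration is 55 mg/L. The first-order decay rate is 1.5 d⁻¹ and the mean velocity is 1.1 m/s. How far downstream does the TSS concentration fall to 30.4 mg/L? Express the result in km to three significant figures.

From C = C₀·e^(−kt), t = ln(C₀/C)/k = ln(55/30.4)/1.5 = 0.5929/1.5 = 0.3953 d.
Distance = v·t = 1.1 m/s × 3.415e+04 s = 3.757e+04 m = 37.57 km.

37.6 km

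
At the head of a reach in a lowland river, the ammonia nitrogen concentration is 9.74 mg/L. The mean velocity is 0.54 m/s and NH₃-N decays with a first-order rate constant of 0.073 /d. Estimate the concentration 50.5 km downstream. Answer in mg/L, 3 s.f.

Travel time t = 50.5 km / 0.54 m/s = 5.05e+04/0.54 = 9.352e+04 s = 1.082 d.
First-order decay: C = 9.74·exp(−0.073·1.082) = 9.74·0.924 = 9 mg/L.

9.00 mg/L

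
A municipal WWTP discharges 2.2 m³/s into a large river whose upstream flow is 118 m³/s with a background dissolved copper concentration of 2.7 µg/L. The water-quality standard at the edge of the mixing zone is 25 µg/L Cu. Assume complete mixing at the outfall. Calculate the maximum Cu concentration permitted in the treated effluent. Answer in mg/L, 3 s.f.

2.7 µg/L = 0.0027 mg/L.
25 µg/L = 0.025 mg/L.
Mass balance: 0.025·120.2 = 2.2·Cₑ + 118·0.0027.
Cₑ = (3.005 − 0.3186) / 2.2 = 1.221 mg/L.

1.22 mg/L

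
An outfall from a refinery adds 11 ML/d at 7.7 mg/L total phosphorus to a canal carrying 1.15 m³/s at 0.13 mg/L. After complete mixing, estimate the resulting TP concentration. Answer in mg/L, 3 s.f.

0.885 mg/L

11 ML/d = 0.1273 m³/s.
Conservation of mass across the mixing zone: C = (0.1273·7.7 + 1.15·0.13) / (0.1273 + 1.15) = 1.13/1.277 = 0.8845 mg/L.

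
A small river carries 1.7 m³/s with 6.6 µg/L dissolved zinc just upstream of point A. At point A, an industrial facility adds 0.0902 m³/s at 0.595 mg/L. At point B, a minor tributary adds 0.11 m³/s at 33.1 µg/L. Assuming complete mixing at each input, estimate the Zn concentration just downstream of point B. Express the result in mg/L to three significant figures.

6.6 µg/L = 0.0066 mg/L.
After input A: C = (1.7·0.0066 + 0.0902·0.595) / 1.79 = 0.03625 mg/L.
33.1 µg/L = 0.0331 mg/L.
After input B: C = (1.79·0.03625 + 0.11·0.0331) / 1.9 = 0.03606 mg/L.

0.0361 mg/L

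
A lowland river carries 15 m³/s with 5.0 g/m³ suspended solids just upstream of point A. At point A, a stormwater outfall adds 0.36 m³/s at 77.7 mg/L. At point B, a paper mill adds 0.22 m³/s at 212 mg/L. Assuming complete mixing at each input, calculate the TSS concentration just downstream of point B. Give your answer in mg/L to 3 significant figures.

After input A: C = (15·5 + 0.36·77.7) / 15.36 = 6.704 mg/L.
After input B: C = (15.36·6.704 + 0.22·212) / 15.58 = 9.603 mg/L.

9.60 mg/L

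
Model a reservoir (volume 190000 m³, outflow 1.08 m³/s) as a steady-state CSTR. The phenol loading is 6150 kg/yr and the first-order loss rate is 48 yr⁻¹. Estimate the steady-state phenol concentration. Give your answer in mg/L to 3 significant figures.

0.142 mg/L

Outflow Q = 1.08 m³/s × 3.156e+07 s/yr = 3.408e+07 m³/yr.
Steady-state CSTR mass balance: W = Q·C + k·V·C, so C = W/(Q + kV).
Q + kV = 3.408e+07 + 48·190000 = 4.32e+07 m³/yr.
C = 6150/4.32e+07 = 0.0001424 kg/m³ = 0.1424 mg/L.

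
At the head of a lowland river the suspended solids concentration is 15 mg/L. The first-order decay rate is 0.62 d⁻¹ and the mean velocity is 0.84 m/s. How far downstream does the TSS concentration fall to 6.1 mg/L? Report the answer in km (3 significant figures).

105 km

From C = C₀·e^(−kt), t = ln(C₀/C)/k = ln(15/6.1)/0.62 = 0.8998/0.62 = 1.451 d.
Distance = v·t = 0.84 m/s × 1.254e+05 s = 1.053e+05 m = 105.3 km.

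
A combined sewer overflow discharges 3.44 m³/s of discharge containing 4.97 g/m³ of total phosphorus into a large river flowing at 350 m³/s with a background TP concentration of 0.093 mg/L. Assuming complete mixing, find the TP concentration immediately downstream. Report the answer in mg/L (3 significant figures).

Flow-weighted mixing gives C = (3.44·4.97 + 350·0.093) / (3.44 + 350) = 49.65/353.4 = 0.1405 mg/L.

0.140 mg/L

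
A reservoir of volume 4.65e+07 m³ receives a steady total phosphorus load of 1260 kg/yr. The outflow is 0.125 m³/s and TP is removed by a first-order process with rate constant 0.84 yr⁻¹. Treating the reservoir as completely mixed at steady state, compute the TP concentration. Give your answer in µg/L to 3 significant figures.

29.3 µg/L

Outflow Q = 0.125 m³/s × 3.156e+07 s/yr = 3.945e+06 m³/yr.
Steady-state CSTR mass balance: W = Q·C + k·V·C, so C = W/(Q + kV).
Q + kV = 3.945e+06 + 0.84·4.65e+07 = 4.3e+07 m³/yr.
C = 1260/4.3e+07 = 2.93e-05 kg/m³ = 0.0293 mg/L = 29.3 µg/L.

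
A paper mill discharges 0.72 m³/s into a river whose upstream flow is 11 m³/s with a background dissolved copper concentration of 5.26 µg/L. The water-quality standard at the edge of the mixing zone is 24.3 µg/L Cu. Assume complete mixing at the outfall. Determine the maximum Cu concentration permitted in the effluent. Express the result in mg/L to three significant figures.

5.26 µg/L = 0.00526 mg/L.
24.3 µg/L = 0.0243 mg/L.
Mass balance: 0.0243·11.72 = 0.72·Cₑ + 11·0.00526.
Cₑ = (0.2848 − 0.05786) / 0.72 = 0.3152 mg/L.

0.315 mg/L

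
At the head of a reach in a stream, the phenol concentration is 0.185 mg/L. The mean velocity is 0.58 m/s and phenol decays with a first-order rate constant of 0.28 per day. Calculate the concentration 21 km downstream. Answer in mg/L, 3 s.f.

0.165 mg/L

Travel time t = 21 km / 0.58 m/s = 2.1e+04/0.58 = 3.621e+04 s = 0.4191 d.
First-order decay: C = 0.185·exp(−0.28·0.4191) = 0.185·0.8893 = 0.1645 mg/L.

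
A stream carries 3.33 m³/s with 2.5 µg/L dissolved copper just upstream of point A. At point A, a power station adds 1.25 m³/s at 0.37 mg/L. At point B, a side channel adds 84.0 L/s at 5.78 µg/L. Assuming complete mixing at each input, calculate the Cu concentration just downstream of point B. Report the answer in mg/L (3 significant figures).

0.101 mg/L

2.5 µg/L = 0.0025 mg/L.
After input A: C = (3.33·0.0025 + 1.25·0.37) / 4.58 = 0.1028 mg/L.
84.0 L/s = 0.084 m³/s.
5.78 µg/L = 0.00578 mg/L.
After input B: C = (4.58·0.1028 + 0.084·0.00578) / 4.664 = 0.1011 mg/L.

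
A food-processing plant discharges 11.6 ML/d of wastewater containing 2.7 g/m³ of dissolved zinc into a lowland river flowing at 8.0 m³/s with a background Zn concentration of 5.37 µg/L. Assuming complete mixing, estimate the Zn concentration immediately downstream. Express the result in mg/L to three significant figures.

0.0498 mg/L

11.6 ML/d = 0.1343 m³/s.
5.37 µg/L = 0.00537 mg/L.
Flow-weighted mixing gives C = (0.1343·2.7 + 8·0.00537) / (0.1343 + 8) = 0.4055/8.134 = 0.04985 mg/L.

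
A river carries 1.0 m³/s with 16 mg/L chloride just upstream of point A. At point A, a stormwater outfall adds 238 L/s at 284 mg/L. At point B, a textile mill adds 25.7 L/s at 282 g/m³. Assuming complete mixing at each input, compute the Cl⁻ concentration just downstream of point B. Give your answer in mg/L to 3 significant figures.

238 L/s = 0.238 m³/s.
After input A: C = (1·16 + 0.238·284) / 1.238 = 67.52 mg/L.
25.7 L/s = 0.0257 m³/s.
After input B: C = (1.238·67.52 + 0.0257·282) / 1.264 = 71.88 mg/L.

71.9 mg/L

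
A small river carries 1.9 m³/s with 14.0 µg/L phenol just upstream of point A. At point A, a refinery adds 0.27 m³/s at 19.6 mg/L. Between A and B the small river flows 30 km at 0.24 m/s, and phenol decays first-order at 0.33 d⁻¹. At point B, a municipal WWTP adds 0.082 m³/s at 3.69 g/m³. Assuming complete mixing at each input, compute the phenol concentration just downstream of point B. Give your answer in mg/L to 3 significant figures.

1.60 mg/L

14.0 µg/L = 0.014 mg/L.
After input A: C = (1.9·0.014 + 0.27·19.6) / 2.17 = 2.451 mg/L.
Over the 30 km reach to input B (t = 1.25e+05 s = 1.447 d), decay gives C = 2.451·exp(−0.33·1.447) = 1.521 mg/L.
After input B: C = (2.17·1.521 + 0.082·3.69) / 2.252 = 1.6 mg/L.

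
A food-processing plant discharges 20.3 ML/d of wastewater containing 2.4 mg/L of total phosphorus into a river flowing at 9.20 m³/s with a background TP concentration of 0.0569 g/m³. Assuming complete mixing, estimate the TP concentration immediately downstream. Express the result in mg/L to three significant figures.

0.115 mg/L

20.3 ML/d = 0.235 m³/s.
Conservation of mass across the mixing zone: C = (0.235·2.4 + 9.2·0.0569) / (0.235 + 9.2) = 1.087/9.435 = 0.1152 mg/L.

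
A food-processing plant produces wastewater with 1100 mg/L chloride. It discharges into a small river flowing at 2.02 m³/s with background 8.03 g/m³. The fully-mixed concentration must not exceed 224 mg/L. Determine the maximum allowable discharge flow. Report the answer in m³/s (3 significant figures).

0.498 m³/s

Mass balance at complete mixing: C_std·(Q_w + Q_r) = Q_w·C_e + Q_r·C_b.
Rearranging, Q_w = Q_r·(C_std − C_b)/(C_e − C_std) = 2.02·(224 − 8.03) / (1100 − 224) = 0.498 m³/s.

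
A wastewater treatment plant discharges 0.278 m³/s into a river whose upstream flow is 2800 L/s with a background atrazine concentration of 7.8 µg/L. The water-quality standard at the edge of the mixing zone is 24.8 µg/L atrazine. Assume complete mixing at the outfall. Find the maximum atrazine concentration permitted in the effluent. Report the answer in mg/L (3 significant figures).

2800 L/s = 2.8 m³/s.
7.8 µg/L = 0.0078 mg/L.
24.8 µg/L = 0.0248 mg/L.
Mass balance: 0.0248·3.078 = 0.278·Cₑ + 2.8·0.0078.
Cₑ = (0.07633 − 0.02184) / 0.278 = 0.196 mg/L.

0.196 mg/L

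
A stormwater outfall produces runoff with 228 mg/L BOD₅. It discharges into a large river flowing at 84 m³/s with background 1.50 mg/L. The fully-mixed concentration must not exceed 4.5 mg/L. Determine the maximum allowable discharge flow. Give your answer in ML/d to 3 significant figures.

97.4 ML/d

Mass balance at complete mixing: C_std·(Q_w + Q_r) = Q_w·C_e + Q_r·C_b.
Rearranging, Q_w = Q_r·(C_std − C_b)/(C_e − C_std) = 84·(4.5 − 1.5) / (228 − 4.5) = 1.128 m³/s.
= 97.42 ML/d.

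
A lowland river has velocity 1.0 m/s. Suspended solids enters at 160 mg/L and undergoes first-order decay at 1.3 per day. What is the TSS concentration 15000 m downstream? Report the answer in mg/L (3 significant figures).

128 mg/L

Travel time t = 15000 m / 1.0 m/s = 1.5e+04/1.0 = 1.5e+04 s = 0.1736 d.
First-order decay: C = 160·exp(−1.3·0.1736) = 160·0.798 = 127.7 mg/L.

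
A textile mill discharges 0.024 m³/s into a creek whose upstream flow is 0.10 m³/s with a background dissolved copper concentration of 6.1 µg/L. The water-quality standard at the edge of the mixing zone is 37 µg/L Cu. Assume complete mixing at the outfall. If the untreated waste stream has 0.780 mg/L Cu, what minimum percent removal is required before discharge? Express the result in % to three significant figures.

78.8 %

6.1 µg/L = 0.0061 mg/L.
37 µg/L = 0.037 mg/L.
Mass balance: 0.037·0.124 = 0.024·Cₑ + 0.1·0.0061.
Cₑ = (0.004588 − 0.00061) / 0.024 = 0.1657 mg/L.
Required removal = 1 − 0.1657/0.780 = 78.75 %.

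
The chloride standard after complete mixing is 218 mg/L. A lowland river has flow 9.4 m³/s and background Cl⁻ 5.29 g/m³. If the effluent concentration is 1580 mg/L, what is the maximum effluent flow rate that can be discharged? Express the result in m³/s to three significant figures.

1.47 m³/s

Mass balance at complete mixing: C_std·(Q_w + Q_r) = Q_w·C_e + Q_r·C_b.
Rearranging, Q_w = Q_r·(C_std − C_b)/(C_e − C_std) = 9.4·(218 − 5.29) / (1580 − 218) = 1.468 m³/s.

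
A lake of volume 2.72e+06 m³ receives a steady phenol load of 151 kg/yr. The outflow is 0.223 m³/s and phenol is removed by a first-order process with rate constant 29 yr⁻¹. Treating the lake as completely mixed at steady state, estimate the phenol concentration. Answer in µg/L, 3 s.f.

Outflow Q = 0.223 m³/s × 3.156e+07 s/yr = 7.037e+06 m³/yr.
Steady-state CSTR mass balance: W = Q·C + k·V·C, so C = W/(Q + kV).
Q + kV = 7.037e+06 + 29·2.72e+06 = 8.592e+07 m³/yr.
C = 151/8.592e+07 = 1.758e-06 kg/m³ = 0.001758 mg/L = 1.758 µg/L.

1.76 µg/L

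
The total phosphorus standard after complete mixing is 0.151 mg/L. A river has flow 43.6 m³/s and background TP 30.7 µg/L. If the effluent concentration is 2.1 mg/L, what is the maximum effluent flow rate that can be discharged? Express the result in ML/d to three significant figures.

30.7 µg/L = 0.0307 mg/L.
Mass balance at complete mixing: C_std·(Q_w + Q_r) = Q_w·C_e + Q_r·C_b.
Rearranging, Q_w = Q_r·(C_std − C_b)/(C_e − C_std) = 43.6·(0.151 − 0.0307) / (2.1 − 0.151) = 2.691 m³/s.
= 232.5 ML/d.

233 ML/d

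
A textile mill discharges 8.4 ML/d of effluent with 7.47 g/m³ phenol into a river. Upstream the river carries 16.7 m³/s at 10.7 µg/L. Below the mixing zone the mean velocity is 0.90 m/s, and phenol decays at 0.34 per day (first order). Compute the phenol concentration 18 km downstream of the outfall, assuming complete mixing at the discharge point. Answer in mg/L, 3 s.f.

0.0498 mg/L

8.4 ML/d = 0.09722 m³/s.
10.7 µg/L = 0.0107 mg/L.
After complete mixing, C₀ = (0.09722·7.47 + 16.7·0.0107) / 16.8 = 0.05387 mg/L.
Travel time t = 1.8e+04 m / 0.90 m/s = 2e+04 s = 0.2315 d.
C = 0.05387·exp(−0.34·0.2315) = 0.05387·0.9243 = 0.0498 mg/L.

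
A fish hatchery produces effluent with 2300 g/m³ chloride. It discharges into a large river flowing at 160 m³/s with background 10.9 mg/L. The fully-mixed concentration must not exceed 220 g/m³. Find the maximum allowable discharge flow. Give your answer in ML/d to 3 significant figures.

1390 ML/d

Mass balance at complete mixing: C_std·(Q_w + Q_r) = Q_w·C_e + Q_r·C_b.
Rearranging, Q_w = Q_r·(C_std − C_b)/(C_e − C_std) = 160·(220 − 10.9) / (2300 − 220) = 16.08 m³/s.
= 1390 ML/d.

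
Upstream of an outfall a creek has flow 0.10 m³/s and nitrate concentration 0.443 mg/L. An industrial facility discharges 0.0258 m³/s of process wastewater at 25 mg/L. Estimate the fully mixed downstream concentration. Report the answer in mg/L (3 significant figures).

5.48 mg/L

By mass balance at complete mixing, C = (0.0258·25 + 0.1·0.443) / (0.0258 + 0.1) = 0.6893/0.1258 = 5.479 mg/L.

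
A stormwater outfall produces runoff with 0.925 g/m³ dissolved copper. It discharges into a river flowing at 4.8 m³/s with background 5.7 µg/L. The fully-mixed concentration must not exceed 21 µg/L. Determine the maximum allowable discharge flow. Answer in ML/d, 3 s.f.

7.02 ML/d

5.7 µg/L = 0.0057 mg/L.
21 µg/L = 0.021 mg/L.
Mass balance at complete mixing: C_std·(Q_w + Q_r) = Q_w·C_e + Q_r·C_b.
Rearranging, Q_w = Q_r·(C_std − C_b)/(C_e − C_std) = 4.8·(0.021 − 0.0057) / (0.925 − 0.021) = 0.08124 m³/s.
= 7.019 ML/d.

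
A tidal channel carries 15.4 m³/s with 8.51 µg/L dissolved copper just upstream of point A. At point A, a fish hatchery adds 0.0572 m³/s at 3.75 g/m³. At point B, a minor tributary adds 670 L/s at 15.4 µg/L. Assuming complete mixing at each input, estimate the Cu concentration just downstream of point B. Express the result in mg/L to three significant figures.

0.0221 mg/L

8.51 µg/L = 0.00851 mg/L.
After input A: C = (15.4·0.00851 + 0.0572·3.75) / 15.46 = 0.02236 mg/L.
670 L/s = 0.67 m³/s.
15.4 µg/L = 0.0154 mg/L.
After input B: C = (15.46·0.02236 + 0.67·0.0154) / 16.13 = 0.02207 mg/L.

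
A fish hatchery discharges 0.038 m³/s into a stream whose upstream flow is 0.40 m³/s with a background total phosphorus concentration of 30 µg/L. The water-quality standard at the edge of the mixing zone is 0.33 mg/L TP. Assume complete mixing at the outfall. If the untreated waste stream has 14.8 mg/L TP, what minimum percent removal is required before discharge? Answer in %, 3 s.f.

76.4 %

30 µg/L = 0.03 mg/L.
Mass balance: 0.33·0.438 = 0.038·Cₑ + 0.4·0.03.
Cₑ = (0.1445 − 0.012) / 0.038 = 3.488 mg/L.
Required removal = 1 − 3.488/14.8 = 76.43 %.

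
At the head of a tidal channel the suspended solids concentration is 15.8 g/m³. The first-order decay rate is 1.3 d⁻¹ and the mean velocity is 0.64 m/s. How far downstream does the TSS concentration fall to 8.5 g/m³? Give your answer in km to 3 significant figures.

From C = C₀·e^(−kt), t = ln(C₀/C)/k = ln(15.8/8.5)/1.3 = 0.6199/1.3 = 0.4769 d.
Distance = v·t = 0.64 m/s × 4.12e+04 s = 2.637e+04 m = 26.37 km.

26.4 km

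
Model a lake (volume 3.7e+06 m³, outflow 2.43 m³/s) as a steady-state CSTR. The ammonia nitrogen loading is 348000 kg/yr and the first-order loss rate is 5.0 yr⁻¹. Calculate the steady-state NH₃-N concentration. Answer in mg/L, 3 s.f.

3.66 mg/L

Outflow Q = 2.43 m³/s × 3.156e+07 s/yr = 7.668e+07 m³/yr.
Steady-state CSTR mass balance: W = Q·C + k·V·C, so C = W/(Q + kV).
Q + kV = 7.668e+07 + 5.0·3.7e+06 = 9.518e+07 m³/yr.
C = 348000/9.518e+07 = 0.003656 kg/m³ = 3.656 mg/L.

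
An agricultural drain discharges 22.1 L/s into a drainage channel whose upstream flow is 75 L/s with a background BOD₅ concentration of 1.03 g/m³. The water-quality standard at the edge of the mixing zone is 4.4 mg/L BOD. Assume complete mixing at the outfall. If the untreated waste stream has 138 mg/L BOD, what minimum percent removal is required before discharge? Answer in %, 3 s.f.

88.5 %

22.1 L/s = 0.0221 m³/s.
75 L/s = 0.075 m³/s.
Mass balance: 4.4·0.0971 = 0.0221·Cₑ + 0.075·1.03.
Cₑ = (0.4272 − 0.07725) / 0.0221 = 15.84 mg/L.
Required removal = 1 − 15.84/138 = 88.52 %.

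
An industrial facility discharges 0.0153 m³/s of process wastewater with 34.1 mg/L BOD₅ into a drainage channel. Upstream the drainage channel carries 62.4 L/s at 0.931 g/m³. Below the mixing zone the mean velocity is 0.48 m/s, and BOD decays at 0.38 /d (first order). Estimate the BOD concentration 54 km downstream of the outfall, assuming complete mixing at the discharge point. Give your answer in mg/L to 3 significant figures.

62.4 L/s = 0.0624 m³/s.
After complete mixing, C₀ = (0.0153·34.1 + 0.0624·0.931) / 0.0777 = 7.462 mg/L.
Travel time t = 5.4e+04 m / 0.48 m/s = 1.125e+05 s = 1.302 d.
C = 7.462·exp(−0.38·1.302) = 7.462·0.6097 = 4.55 mg/L.

4.55 mg/L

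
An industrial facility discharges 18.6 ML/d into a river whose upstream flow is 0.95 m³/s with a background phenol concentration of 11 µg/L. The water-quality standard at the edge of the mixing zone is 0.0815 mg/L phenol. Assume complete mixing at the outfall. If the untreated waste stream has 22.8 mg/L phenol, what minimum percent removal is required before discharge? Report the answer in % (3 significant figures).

18.6 ML/d = 0.2153 m³/s.
11 µg/L = 0.011 mg/L.
Mass balance: 0.0815·1.165 = 0.2153·Cₑ + 0.95·0.011.
Cₑ = (0.09497 − 0.01045) / 0.2153 = 0.3926 mg/L.
Required removal = 1 − 0.3926/22.8 = 98.28 %.

98.3 %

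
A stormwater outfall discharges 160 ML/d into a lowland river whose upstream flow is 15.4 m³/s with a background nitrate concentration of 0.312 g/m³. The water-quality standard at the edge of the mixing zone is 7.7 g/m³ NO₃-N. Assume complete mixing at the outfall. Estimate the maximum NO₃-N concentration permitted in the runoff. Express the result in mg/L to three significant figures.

69.1 mg/L

160 ML/d = 1.852 m³/s.
Mass balance: 7.7·17.25 = 1.852·Cₑ + 15.4·0.312.
Cₑ = (132.8 − 4.805) / 1.852 = 69.14 mg/L.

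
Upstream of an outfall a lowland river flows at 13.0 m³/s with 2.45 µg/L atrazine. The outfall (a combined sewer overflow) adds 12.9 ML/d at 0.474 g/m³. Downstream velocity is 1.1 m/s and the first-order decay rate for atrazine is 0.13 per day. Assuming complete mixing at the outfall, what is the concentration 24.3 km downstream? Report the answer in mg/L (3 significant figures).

0.00755 mg/L

12.9 ML/d = 0.1493 m³/s.
2.45 µg/L = 0.00245 mg/L.
After complete mixing, C₀ = (0.1493·0.474 + 13·0.00245) / 13.15 = 0.007804 mg/L.
Travel time t = 2.43e+04 m / 1.1 m/s = 2.209e+04 s = 0.2557 d.
C = 0.007804·exp(−0.13·0.2557) = 0.007804·0.9673 = 0.007549 mg/L.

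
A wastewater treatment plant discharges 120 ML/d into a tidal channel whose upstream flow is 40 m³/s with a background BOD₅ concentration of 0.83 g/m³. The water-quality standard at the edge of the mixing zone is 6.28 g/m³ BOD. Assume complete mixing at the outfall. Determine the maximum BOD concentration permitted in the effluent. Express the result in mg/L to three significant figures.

163 mg/L

120 ML/d = 1.389 m³/s.
Mass balance: 6.28·41.39 = 1.389·Cₑ + 40·0.83.
Cₑ = (259.9 − 33.2) / 1.389 = 163.2 mg/L.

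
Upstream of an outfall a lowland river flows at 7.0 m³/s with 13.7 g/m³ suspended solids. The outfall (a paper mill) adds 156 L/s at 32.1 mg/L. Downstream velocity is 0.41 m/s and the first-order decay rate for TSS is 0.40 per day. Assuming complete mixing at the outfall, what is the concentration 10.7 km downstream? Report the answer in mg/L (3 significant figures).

12.5 mg/L

156 L/s = 0.156 m³/s.
After complete mixing, C₀ = (0.156·32.1 + 7·13.7) / 7.156 = 14.1 mg/L.
Travel time t = 1.07e+04 m / 0.41 m/s = 2.61e+04 s = 0.3021 d.
C = 14.1·exp(−0.40·0.3021) = 14.1·0.8862 = 12.5 mg/L.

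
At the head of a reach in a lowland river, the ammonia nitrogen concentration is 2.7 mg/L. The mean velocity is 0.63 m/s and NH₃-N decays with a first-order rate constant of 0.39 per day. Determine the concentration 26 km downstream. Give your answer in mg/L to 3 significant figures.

Travel time t = 26 km / 0.63 m/s = 2.6e+04/0.63 = 4.127e+04 s = 0.4777 d.
First-order decay: C = 2.7·exp(−0.39·0.4777) = 2.7·0.83 = 2.241 mg/L.

2.24 mg/L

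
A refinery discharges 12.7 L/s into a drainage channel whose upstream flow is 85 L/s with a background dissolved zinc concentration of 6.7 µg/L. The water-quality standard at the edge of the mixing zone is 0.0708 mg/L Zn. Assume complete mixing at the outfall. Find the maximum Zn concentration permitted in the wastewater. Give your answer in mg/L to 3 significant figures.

12.7 L/s = 0.0127 m³/s.
85 L/s = 0.085 m³/s.
6.7 µg/L = 0.0067 mg/L.
Mass balance: 0.0708·0.0977 = 0.0127·Cₑ + 0.085·0.0067.
Cₑ = (0.006917 − 0.0005695) / 0.0127 = 0.4998 mg/L.

0.500 mg/L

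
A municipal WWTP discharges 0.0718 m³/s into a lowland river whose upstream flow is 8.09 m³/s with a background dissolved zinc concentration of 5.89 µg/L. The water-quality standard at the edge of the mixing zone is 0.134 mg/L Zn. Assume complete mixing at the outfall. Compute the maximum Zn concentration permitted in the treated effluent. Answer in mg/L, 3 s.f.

14.6 mg/L

5.89 µg/L = 0.00589 mg/L.
Mass balance: 0.134·8.162 = 0.0718·Cₑ + 8.09·0.00589.
Cₑ = (1.094 − 0.04765) / 0.0718 = 14.57 mg/L.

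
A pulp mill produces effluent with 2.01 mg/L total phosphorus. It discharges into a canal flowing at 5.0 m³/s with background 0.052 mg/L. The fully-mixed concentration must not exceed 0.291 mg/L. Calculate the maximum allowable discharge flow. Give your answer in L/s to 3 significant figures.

Mass balance at complete mixing: C_std·(Q_w + Q_r) = Q_w·C_e + Q_r·C_b.
Rearranging, Q_w = Q_r·(C_std − C_b)/(C_e − C_std) = 5.0·(0.291 − 0.052) / (2.01 − 0.291) = 0.6952 m³/s.
= 695.2 L/s.

695 L/s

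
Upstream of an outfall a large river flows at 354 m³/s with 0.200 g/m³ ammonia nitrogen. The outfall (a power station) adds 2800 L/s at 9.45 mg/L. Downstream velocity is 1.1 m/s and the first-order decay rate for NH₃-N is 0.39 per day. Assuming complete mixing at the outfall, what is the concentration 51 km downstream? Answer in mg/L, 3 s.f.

0.221 mg/L

2800 L/s = 2.8 m³/s.
After complete mixing, C₀ = (2.8·9.45 + 354·0.2) / 356.8 = 0.2726 mg/L.
Travel time t = 5.1e+04 m / 1.1 m/s = 4.636e+04 s = 0.5366 d.
C = 0.2726·exp(−0.39·0.5366) = 0.2726·0.8112 = 0.2211 mg/L.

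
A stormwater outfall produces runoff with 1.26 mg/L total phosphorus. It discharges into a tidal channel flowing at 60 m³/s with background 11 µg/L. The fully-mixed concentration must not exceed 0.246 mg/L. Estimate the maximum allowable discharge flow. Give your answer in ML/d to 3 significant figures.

11 µg/L = 0.011 mg/L.
Mass balance at complete mixing: C_std·(Q_w + Q_r) = Q_w·C_e + Q_r·C_b.
Rearranging, Q_w = Q_r·(C_std − C_b)/(C_e − C_std) = 60·(0.246 − 0.011) / (1.26 − 0.246) = 13.91 m³/s.
= 1201 ML/d.

1200 ML/d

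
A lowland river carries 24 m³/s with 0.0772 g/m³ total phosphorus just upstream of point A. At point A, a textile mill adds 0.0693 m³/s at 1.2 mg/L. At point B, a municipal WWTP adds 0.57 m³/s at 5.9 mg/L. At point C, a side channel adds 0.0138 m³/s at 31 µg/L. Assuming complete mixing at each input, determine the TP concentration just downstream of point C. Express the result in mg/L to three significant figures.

After input A: C = (24·0.0772 + 0.0693·1.2) / 24.07 = 0.08043 mg/L.
After input B: C = (24.07·0.08043 + 0.57·5.9) / 24.64 = 0.2151 mg/L.
31 µg/L = 0.031 mg/L.
After input C: C = (24.64·0.2151 + 0.0138·0.031) / 24.65 = 0.215 mg/L.

0.215 mg/L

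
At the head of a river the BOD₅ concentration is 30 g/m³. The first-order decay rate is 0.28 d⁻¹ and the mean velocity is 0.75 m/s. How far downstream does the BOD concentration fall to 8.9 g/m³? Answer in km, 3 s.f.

281 km

From C = C₀·e^(−kt), t = ln(C₀/C)/k = ln(30/8.9)/0.28 = 1.215/0.28 = 4.34 d.
Distance = v·t = 0.75 m/s × 3.75e+05 s = 2.812e+05 m = 281.2 km.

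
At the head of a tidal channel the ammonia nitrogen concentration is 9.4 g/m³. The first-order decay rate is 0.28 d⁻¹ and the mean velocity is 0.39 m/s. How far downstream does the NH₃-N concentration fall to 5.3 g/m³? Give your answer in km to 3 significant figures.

69.0 km

From C = C₀·e^(−kt), t = ln(C₀/C)/k = ln(9.4/5.3)/0.28 = 0.573/0.28 = 2.046 d.
Distance = v·t = 0.39 m/s × 1.768e+05 s = 6.896e+04 m = 68.96 km.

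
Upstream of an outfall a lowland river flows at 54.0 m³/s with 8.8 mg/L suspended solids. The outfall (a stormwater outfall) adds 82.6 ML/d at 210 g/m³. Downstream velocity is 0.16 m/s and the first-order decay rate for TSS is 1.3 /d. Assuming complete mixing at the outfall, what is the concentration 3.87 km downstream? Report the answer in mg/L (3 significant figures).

8.55 mg/L

82.6 ML/d = 0.956 m³/s.
After complete mixing, C₀ = (0.956·210 + 54·8.8) / 54.96 = 12.3 mg/L.
Travel time t = 3870 m / 0.16 m/s = 2.419e+04 s = 0.2799 d.
C = 12.3·exp(−1.3·0.2799) = 12.3·0.6949 = 8.548 mg/L.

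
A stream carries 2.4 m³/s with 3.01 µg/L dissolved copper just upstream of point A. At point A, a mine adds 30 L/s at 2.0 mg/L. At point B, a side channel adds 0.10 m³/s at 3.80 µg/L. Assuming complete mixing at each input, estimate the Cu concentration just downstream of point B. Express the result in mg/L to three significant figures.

0.0267 mg/L

3.01 µg/L = 0.00301 mg/L.
30 L/s = 0.03 m³/s.
After input A: C = (2.4·0.00301 + 0.03·2) / 2.43 = 0.02766 mg/L.
3.80 µg/L = 0.0038 mg/L.
After input B: C = (2.43·0.02766 + 0.1·0.0038) / 2.53 = 0.02672 mg/L.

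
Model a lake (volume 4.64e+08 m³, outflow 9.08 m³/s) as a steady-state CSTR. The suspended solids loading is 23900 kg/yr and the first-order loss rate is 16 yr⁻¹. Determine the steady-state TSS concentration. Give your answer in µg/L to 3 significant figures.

Outflow Q = 9.08 m³/s × 3.156e+07 s/yr = 2.865e+08 m³/yr.
Steady-state CSTR mass balance: W = Q·C + k·V·C, so C = W/(Q + kV).
Q + kV = 2.865e+08 + 16·4.64e+08 = 7.711e+09 m³/yr.
C = 23900/7.711e+09 = 3.1e-06 kg/m³ = 0.0031 mg/L = 3.1 µg/L.

3.10 µg/L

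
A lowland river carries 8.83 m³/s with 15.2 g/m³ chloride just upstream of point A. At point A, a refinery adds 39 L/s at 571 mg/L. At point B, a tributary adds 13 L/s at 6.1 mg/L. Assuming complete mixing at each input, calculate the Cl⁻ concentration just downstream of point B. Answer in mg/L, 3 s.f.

17.6 mg/L

39 L/s = 0.039 m³/s.
After input A: C = (8.83·15.2 + 0.039·571) / 8.869 = 17.64 mg/L.
13 L/s = 0.013 m³/s.
After input B: C = (8.869·17.64 + 0.013·6.1) / 8.882 = 17.63 mg/L.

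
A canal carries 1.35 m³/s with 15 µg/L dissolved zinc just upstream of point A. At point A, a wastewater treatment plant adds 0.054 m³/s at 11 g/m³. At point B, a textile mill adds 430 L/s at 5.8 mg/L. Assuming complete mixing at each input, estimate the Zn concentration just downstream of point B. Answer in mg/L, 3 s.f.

1.69 mg/L

15 µg/L = 0.015 mg/L.
After input A: C = (1.35·0.015 + 0.054·11) / 1.404 = 0.4375 mg/L.
430 L/s = 0.43 m³/s.
After input B: C = (1.404·0.4375 + 0.43·5.8) / 1.834 = 1.695 mg/L.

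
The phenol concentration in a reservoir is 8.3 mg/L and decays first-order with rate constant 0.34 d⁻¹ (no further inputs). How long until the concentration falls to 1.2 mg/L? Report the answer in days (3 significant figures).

5.69 d

t = ln(C₀/C)/k = ln(8.3/1.2)/0.34 = 1.934/0.34 = 5.688 d.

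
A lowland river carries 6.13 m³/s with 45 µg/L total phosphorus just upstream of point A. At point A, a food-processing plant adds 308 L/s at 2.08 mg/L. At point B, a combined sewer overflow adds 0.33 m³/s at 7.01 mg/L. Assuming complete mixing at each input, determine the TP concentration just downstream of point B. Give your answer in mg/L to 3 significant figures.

45 µg/L = 0.045 mg/L.
308 L/s = 0.308 m³/s.
After input A: C = (6.13·0.045 + 0.308·2.08) / 6.438 = 0.1424 mg/L.
After input B: C = (6.438·0.1424 + 0.33·7.01) / 6.768 = 0.4772 mg/L.

0.477 mg/L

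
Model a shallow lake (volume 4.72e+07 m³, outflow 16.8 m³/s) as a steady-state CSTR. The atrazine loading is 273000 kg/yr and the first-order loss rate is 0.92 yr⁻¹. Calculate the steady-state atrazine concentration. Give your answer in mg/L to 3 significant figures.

Outflow Q = 16.8 m³/s × 3.156e+07 s/yr = 5.302e+08 m³/yr.
Steady-state CSTR mass balance: W = Q·C + k·V·C, so C = W/(Q + kV).
Q + kV = 5.302e+08 + 0.92·4.72e+07 = 5.736e+08 m³/yr.
C = 273000/5.736e+08 = 0.0004759 kg/m³ = 0.4759 mg/L.

0.476 mg/L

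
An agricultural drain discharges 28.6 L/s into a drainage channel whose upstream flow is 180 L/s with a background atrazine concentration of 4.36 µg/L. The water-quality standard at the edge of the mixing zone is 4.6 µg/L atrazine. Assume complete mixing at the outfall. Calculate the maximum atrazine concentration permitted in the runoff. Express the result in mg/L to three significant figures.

28.6 L/s = 0.0286 m³/s.
180 L/s = 0.18 m³/s.
4.36 µg/L = 0.00436 mg/L.
4.6 µg/L = 0.0046 mg/L.
Mass balance: 0.0046·0.2086 = 0.0286·Cₑ + 0.18·0.00436.
Cₑ = (0.0009596 − 0.0007848) / 0.0286 = 0.00611 mg/L.

0.00611 mg/L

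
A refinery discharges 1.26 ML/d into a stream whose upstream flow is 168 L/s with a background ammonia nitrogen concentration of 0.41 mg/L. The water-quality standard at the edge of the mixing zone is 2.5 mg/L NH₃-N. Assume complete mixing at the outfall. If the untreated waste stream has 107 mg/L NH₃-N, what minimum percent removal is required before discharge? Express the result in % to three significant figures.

75.2 %

1.26 ML/d = 0.01458 m³/s.
168 L/s = 0.168 m³/s.
Mass balance: 2.5·0.1826 = 0.01458·Cₑ + 0.168·0.41.
Cₑ = (0.4565 − 0.06888) / 0.01458 = 26.58 mg/L.
Required removal = 1 − 26.58/107 = 75.16 %.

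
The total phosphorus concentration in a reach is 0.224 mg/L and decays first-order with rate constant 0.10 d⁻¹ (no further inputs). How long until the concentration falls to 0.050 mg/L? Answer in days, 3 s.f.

15.0 d

t = ln(C₀/C)/k = ln(0.224/0.050)/0.10 = 1.5/0.10 = 15 d.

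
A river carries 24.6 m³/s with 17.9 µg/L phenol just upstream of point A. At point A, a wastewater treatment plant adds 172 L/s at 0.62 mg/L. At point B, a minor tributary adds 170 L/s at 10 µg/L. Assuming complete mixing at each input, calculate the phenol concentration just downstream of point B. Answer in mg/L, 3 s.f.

17.9 µg/L = 0.0179 mg/L.
172 L/s = 0.172 m³/s.
After input A: C = (24.6·0.0179 + 0.172·0.62) / 24.77 = 0.02208 mg/L.
170 L/s = 0.17 m³/s.
10 µg/L = 0.01 mg/L.
After input B: C = (24.77·0.02208 + 0.17·0.01) / 24.94 = 0.022 mg/L.

0.0220 mg/L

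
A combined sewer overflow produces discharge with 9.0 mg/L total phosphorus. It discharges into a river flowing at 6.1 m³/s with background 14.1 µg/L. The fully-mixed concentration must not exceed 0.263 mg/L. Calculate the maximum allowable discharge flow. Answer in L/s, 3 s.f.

14.1 µg/L = 0.0141 mg/L.
Mass balance at complete mixing: C_std·(Q_w + Q_r) = Q_w·C_e + Q_r·C_b.
Rearranging, Q_w = Q_r·(C_std − C_b)/(C_e − C_std) = 6.1·(0.263 − 0.0141) / (9 − 0.263) = 0.1738 m³/s.
= 173.8 L/s.

174 L/s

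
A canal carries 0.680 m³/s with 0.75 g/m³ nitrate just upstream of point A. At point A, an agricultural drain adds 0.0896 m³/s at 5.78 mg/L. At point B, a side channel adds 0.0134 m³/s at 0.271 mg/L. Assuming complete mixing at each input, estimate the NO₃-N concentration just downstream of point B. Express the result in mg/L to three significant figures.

1.32 mg/L

After input A: C = (0.68·0.75 + 0.0896·5.78) / 0.7696 = 1.336 mg/L.
After input B: C = (0.7696·1.336 + 0.0134·0.271) / 0.783 = 1.317 mg/L.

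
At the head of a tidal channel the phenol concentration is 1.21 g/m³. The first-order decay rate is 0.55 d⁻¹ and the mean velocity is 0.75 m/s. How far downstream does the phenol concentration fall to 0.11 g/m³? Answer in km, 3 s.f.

283 km

From C = C₀·e^(−kt), t = ln(C₀/C)/k = ln(1.21/0.11)/0.55 = 2.398/0.55 = 4.36 d.
Distance = v·t = 0.75 m/s × 3.767e+05 s = 2.825e+05 m = 282.5 km.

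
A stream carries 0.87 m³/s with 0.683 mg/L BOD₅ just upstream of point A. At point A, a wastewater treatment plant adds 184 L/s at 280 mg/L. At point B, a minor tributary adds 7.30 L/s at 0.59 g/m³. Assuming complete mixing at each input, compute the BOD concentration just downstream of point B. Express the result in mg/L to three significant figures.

49.1 mg/L

184 L/s = 0.184 m³/s.
After input A: C = (0.87·0.683 + 0.184·280) / 1.054 = 49.44 mg/L.
7.30 L/s = 0.0073 m³/s.
After input B: C = (1.054·49.44 + 0.0073·0.59) / 1.061 = 49.11 mg/L.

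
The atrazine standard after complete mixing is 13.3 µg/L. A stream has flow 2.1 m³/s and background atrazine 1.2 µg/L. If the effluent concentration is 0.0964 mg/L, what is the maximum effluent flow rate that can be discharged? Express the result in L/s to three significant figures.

1.2 µg/L = 0.0012 mg/L.
13.3 µg/L = 0.0133 mg/L.
Mass balance at complete mixing: C_std·(Q_w + Q_r) = Q_w·C_e + Q_r·C_b.
Rearranging, Q_w = Q_r·(C_std − C_b)/(C_e − C_std) = 2.1·(0.0133 − 0.0012) / (0.0964 − 0.0133) = 0.3058 m³/s.
= 305.8 L/s.

306 L/s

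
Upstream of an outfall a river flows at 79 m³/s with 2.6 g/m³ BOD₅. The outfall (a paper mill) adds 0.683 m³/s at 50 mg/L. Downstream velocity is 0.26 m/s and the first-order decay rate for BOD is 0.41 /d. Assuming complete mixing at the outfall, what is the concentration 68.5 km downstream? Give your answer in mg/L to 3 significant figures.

After complete mixing, C₀ = (0.683·50 + 79·2.6) / 79.68 = 3.006 mg/L.
Travel time t = 6.85e+04 m / 0.26 m/s = 2.635e+05 s = 3.049 d.
C = 3.006·exp(−0.41·3.049) = 3.006·0.2864 = 0.8611 mg/L.

0.861 mg/L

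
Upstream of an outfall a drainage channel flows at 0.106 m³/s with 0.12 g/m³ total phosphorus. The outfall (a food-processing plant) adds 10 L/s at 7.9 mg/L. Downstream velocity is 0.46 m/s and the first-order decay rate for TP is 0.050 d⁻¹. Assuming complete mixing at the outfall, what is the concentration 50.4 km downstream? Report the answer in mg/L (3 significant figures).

10 L/s = 0.01 m³/s.
After complete mixing, C₀ = (0.01·7.9 + 0.106·0.12) / 0.116 = 0.7907 mg/L.
Travel time t = 5.04e+04 m / 0.46 m/s = 1.096e+05 s = 1.268 d.
C = 0.7907·exp(−0.050·1.268) = 0.7907·0.9386 = 0.7421 mg/L.

0.742 mg/L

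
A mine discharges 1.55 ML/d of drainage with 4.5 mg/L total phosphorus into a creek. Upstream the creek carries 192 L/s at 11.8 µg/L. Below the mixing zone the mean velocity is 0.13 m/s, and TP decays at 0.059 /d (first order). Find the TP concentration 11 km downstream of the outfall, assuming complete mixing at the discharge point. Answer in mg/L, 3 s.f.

1.55 ML/d = 0.01794 m³/s.
192 L/s = 0.192 m³/s.
11.8 µg/L = 0.0118 mg/L.
After complete mixing, C₀ = (0.01794·4.5 + 0.192·0.0118) / 0.2099 = 0.3953 mg/L.
Travel time t = 1.1e+04 m / 0.13 m/s = 8.462e+04 s = 0.9793 d.
C = 0.3953·exp(−0.059·0.9793) = 0.3953·0.9439 = 0.3731 mg/L.

0.373 mg/L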